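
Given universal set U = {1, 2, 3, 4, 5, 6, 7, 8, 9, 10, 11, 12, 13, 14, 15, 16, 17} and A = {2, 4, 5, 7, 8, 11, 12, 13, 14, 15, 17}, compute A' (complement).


Universal set U = {1, 2, 3, 4, 5, 6, 7, 8, 9, 10, 11, 12, 13, 14, 15, 16, 17}
Set A = {2, 4, 5, 7, 8, 11, 12, 13, 14, 15, 17}
A' = U \ A = elements in U but not in A
Checking each element of U:
1 (not in A, include), 2 (in A, exclude), 3 (not in A, include), 4 (in A, exclude), 5 (in A, exclude), 6 (not in A, include), 7 (in A, exclude), 8 (in A, exclude), 9 (not in A, include), 10 (not in A, include), 11 (in A, exclude), 12 (in A, exclude), 13 (in A, exclude), 14 (in A, exclude), 15 (in A, exclude), 16 (not in A, include), 17 (in A, exclude)
A' = {1, 3, 6, 9, 10, 16}

{1, 3, 6, 9, 10, 16}


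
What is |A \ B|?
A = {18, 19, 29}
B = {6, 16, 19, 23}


Set A = {18, 19, 29}
Set B = {6, 16, 19, 23}
A \ B = {18, 29}
|A \ B| = 2

2


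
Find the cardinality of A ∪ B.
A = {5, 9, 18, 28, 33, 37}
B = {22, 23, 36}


Set A = {5, 9, 18, 28, 33, 37}, |A| = 6
Set B = {22, 23, 36}, |B| = 3
A ∩ B = {}, |A ∩ B| = 0
|A ∪ B| = |A| + |B| - |A ∩ B| = 6 + 3 - 0 = 9

9


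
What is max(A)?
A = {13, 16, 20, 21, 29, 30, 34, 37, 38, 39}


Set A = {13, 16, 20, 21, 29, 30, 34, 37, 38, 39}
Elements in ascending order: 13, 16, 20, 21, 29, 30, 34, 37, 38, 39
The largest element is 39.

39


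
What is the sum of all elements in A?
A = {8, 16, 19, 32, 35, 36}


Set A = {8, 16, 19, 32, 35, 36}
Sum = 8 + 16 + 19 + 32 + 35 + 36 = 146

146


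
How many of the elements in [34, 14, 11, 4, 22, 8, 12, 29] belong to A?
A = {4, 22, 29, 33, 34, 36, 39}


Set A = {4, 22, 29, 33, 34, 36, 39}
Candidates: [34, 14, 11, 4, 22, 8, 12, 29]
Check each candidate:
34 ∈ A, 14 ∉ A, 11 ∉ A, 4 ∈ A, 22 ∈ A, 8 ∉ A, 12 ∉ A, 29 ∈ A
Count of candidates in A: 4

4


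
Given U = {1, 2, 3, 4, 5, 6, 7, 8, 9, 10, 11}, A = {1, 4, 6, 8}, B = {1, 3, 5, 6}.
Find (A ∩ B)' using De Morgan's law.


U = {1, 2, 3, 4, 5, 6, 7, 8, 9, 10, 11}
A = {1, 4, 6, 8}, B = {1, 3, 5, 6}
A ∩ B = {1, 6}
(A ∩ B)' = U \ (A ∩ B) = {2, 3, 4, 5, 7, 8, 9, 10, 11}
Verification via A' ∪ B': A' = {2, 3, 5, 7, 9, 10, 11}, B' = {2, 4, 7, 8, 9, 10, 11}
A' ∪ B' = {2, 3, 4, 5, 7, 8, 9, 10, 11} ✓

{2, 3, 4, 5, 7, 8, 9, 10, 11}


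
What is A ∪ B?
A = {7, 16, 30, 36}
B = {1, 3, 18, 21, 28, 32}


Set A = {7, 16, 30, 36}
Set B = {1, 3, 18, 21, 28, 32}
A ∪ B includes all elements in either set.
Elements from A: {7, 16, 30, 36}
Elements from B not already included: {1, 3, 18, 21, 28, 32}
A ∪ B = {1, 3, 7, 16, 18, 21, 28, 30, 32, 36}

{1, 3, 7, 16, 18, 21, 28, 30, 32, 36}


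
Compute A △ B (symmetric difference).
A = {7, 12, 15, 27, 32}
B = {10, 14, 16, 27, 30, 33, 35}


Set A = {7, 12, 15, 27, 32}
Set B = {10, 14, 16, 27, 30, 33, 35}
A △ B = (A \ B) ∪ (B \ A)
Elements in A but not B: {7, 12, 15, 32}
Elements in B but not A: {10, 14, 16, 30, 33, 35}
A △ B = {7, 10, 12, 14, 15, 16, 30, 32, 33, 35}

{7, 10, 12, 14, 15, 16, 30, 32, 33, 35}


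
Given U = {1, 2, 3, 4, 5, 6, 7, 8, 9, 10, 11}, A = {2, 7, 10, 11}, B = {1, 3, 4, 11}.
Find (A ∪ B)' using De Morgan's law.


U = {1, 2, 3, 4, 5, 6, 7, 8, 9, 10, 11}
A = {2, 7, 10, 11}, B = {1, 3, 4, 11}
A ∪ B = {1, 2, 3, 4, 7, 10, 11}
(A ∪ B)' = U \ (A ∪ B) = {5, 6, 8, 9}
Verification via A' ∩ B': A' = {1, 3, 4, 5, 6, 8, 9}, B' = {2, 5, 6, 7, 8, 9, 10}
A' ∩ B' = {5, 6, 8, 9} ✓

{5, 6, 8, 9}


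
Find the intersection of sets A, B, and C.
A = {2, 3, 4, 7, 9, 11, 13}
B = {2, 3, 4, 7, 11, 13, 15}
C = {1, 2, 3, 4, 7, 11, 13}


Set A = {2, 3, 4, 7, 9, 11, 13}
Set B = {2, 3, 4, 7, 11, 13, 15}
Set C = {1, 2, 3, 4, 7, 11, 13}
First, A ∩ B = {2, 3, 4, 7, 11, 13}
Then, (A ∩ B) ∩ C = {2, 3, 4, 7, 11, 13}

{2, 3, 4, 7, 11, 13}


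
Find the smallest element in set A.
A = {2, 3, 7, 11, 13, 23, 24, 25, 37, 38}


Set A = {2, 3, 7, 11, 13, 23, 24, 25, 37, 38}
Elements in ascending order: 2, 3, 7, 11, 13, 23, 24, 25, 37, 38
The smallest element is 2.

2


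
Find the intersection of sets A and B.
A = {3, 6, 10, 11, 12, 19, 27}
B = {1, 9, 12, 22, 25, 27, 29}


Set A = {3, 6, 10, 11, 12, 19, 27}
Set B = {1, 9, 12, 22, 25, 27, 29}
A ∩ B includes only elements in both sets.
Check each element of A against B:
3 ✗, 6 ✗, 10 ✗, 11 ✗, 12 ✓, 19 ✗, 27 ✓
A ∩ B = {12, 27}

{12, 27}


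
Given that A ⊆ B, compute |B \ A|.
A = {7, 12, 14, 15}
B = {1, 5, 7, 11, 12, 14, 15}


Set A = {7, 12, 14, 15}, |A| = 4
Set B = {1, 5, 7, 11, 12, 14, 15}, |B| = 7
Since A ⊆ B: B \ A = {1, 5, 11}
|B| - |A| = 7 - 4 = 3

3


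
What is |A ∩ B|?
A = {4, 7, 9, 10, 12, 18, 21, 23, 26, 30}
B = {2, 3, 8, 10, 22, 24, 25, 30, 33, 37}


Set A = {4, 7, 9, 10, 12, 18, 21, 23, 26, 30}
Set B = {2, 3, 8, 10, 22, 24, 25, 30, 33, 37}
A ∩ B = {10, 30}
|A ∩ B| = 2

2


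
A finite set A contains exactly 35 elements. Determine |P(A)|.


The set has 35 elements.
The power set contains all possible subsets.
|P(A)| = 2^|A| = 2^35 = 34359738368

34359738368


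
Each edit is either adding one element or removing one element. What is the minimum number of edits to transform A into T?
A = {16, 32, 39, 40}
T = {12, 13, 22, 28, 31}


Set A = {16, 32, 39, 40}
Set T = {12, 13, 22, 28, 31}
Elements to remove from A (in A, not in T): {16, 32, 39, 40} → 4 removals
Elements to add to A (in T, not in A): {12, 13, 22, 28, 31} → 5 additions
Total edits = 4 + 5 = 9

9


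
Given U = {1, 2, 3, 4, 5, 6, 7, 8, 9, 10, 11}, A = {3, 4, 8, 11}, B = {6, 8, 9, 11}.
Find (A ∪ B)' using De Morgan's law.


U = {1, 2, 3, 4, 5, 6, 7, 8, 9, 10, 11}
A = {3, 4, 8, 11}, B = {6, 8, 9, 11}
A ∪ B = {3, 4, 6, 8, 9, 11}
(A ∪ B)' = U \ (A ∪ B) = {1, 2, 5, 7, 10}
Verification via A' ∩ B': A' = {1, 2, 5, 6, 7, 9, 10}, B' = {1, 2, 3, 4, 5, 7, 10}
A' ∩ B' = {1, 2, 5, 7, 10} ✓

{1, 2, 5, 7, 10}


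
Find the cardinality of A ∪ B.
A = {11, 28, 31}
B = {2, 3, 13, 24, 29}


Set A = {11, 28, 31}, |A| = 3
Set B = {2, 3, 13, 24, 29}, |B| = 5
A ∩ B = {}, |A ∩ B| = 0
|A ∪ B| = |A| + |B| - |A ∩ B| = 3 + 5 - 0 = 8

8


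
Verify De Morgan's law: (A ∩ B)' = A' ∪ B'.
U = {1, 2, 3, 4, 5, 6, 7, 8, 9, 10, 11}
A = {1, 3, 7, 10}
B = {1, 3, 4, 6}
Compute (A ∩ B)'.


U = {1, 2, 3, 4, 5, 6, 7, 8, 9, 10, 11}
A = {1, 3, 7, 10}, B = {1, 3, 4, 6}
A ∩ B = {1, 3}
(A ∩ B)' = U \ (A ∩ B) = {2, 4, 5, 6, 7, 8, 9, 10, 11}
Verification via A' ∪ B': A' = {2, 4, 5, 6, 8, 9, 11}, B' = {2, 5, 7, 8, 9, 10, 11}
A' ∪ B' = {2, 4, 5, 6, 7, 8, 9, 10, 11} ✓

{2, 4, 5, 6, 7, 8, 9, 10, 11}


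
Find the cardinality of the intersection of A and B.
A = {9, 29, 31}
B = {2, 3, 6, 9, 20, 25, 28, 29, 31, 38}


Set A = {9, 29, 31}
Set B = {2, 3, 6, 9, 20, 25, 28, 29, 31, 38}
A ∩ B = {9, 29, 31}
|A ∩ B| = 3

3


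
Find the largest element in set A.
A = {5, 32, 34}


Set A = {5, 32, 34}
Elements in ascending order: 5, 32, 34
The largest element is 34.

34


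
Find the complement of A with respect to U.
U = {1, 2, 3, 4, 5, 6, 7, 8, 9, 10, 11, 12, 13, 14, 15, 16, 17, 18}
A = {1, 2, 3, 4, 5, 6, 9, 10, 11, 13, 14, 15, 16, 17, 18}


Universal set U = {1, 2, 3, 4, 5, 6, 7, 8, 9, 10, 11, 12, 13, 14, 15, 16, 17, 18}
Set A = {1, 2, 3, 4, 5, 6, 9, 10, 11, 13, 14, 15, 16, 17, 18}
A' = U \ A = elements in U but not in A
Checking each element of U:
1 (in A, exclude), 2 (in A, exclude), 3 (in A, exclude), 4 (in A, exclude), 5 (in A, exclude), 6 (in A, exclude), 7 (not in A, include), 8 (not in A, include), 9 (in A, exclude), 10 (in A, exclude), 11 (in A, exclude), 12 (not in A, include), 13 (in A, exclude), 14 (in A, exclude), 15 (in A, exclude), 16 (in A, exclude), 17 (in A, exclude), 18 (in A, exclude)
A' = {7, 8, 12}

{7, 8, 12}


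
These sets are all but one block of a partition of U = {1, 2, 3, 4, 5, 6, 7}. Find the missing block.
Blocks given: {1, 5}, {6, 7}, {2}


U = {1, 2, 3, 4, 5, 6, 7}
Shown blocks: {1, 5}, {6, 7}, {2}
A partition's blocks are pairwise disjoint and cover U, so the missing block = U \ (union of shown blocks).
Union of shown blocks: {1, 2, 5, 6, 7}
Missing block = U \ (union) = {3, 4}

{3, 4}


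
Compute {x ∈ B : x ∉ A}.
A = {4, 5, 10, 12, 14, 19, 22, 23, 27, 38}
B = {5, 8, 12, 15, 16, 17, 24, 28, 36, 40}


Set A = {4, 5, 10, 12, 14, 19, 22, 23, 27, 38}
Set B = {5, 8, 12, 15, 16, 17, 24, 28, 36, 40}
Check each element of B against A:
5 ∈ A, 8 ∉ A (include), 12 ∈ A, 15 ∉ A (include), 16 ∉ A (include), 17 ∉ A (include), 24 ∉ A (include), 28 ∉ A (include), 36 ∉ A (include), 40 ∉ A (include)
Elements of B not in A: {8, 15, 16, 17, 24, 28, 36, 40}

{8, 15, 16, 17, 24, 28, 36, 40}


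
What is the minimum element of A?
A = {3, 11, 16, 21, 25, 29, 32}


Set A = {3, 11, 16, 21, 25, 29, 32}
Elements in ascending order: 3, 11, 16, 21, 25, 29, 32
The smallest element is 3.

3


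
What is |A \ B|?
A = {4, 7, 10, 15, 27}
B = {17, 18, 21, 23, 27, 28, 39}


Set A = {4, 7, 10, 15, 27}
Set B = {17, 18, 21, 23, 27, 28, 39}
A \ B = {4, 7, 10, 15}
|A \ B| = 4

4


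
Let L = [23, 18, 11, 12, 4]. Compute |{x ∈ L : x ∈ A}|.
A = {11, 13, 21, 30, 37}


Set A = {11, 13, 21, 30, 37}
Candidates: [23, 18, 11, 12, 4]
Check each candidate:
23 ∉ A, 18 ∉ A, 11 ∈ A, 12 ∉ A, 4 ∉ A
Count of candidates in A: 1

1


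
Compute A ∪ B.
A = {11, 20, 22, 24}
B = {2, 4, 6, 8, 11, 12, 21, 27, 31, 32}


Set A = {11, 20, 22, 24}
Set B = {2, 4, 6, 8, 11, 12, 21, 27, 31, 32}
A ∪ B includes all elements in either set.
Elements from A: {11, 20, 22, 24}
Elements from B not already included: {2, 4, 6, 8, 12, 21, 27, 31, 32}
A ∪ B = {2, 4, 6, 8, 11, 12, 20, 21, 22, 24, 27, 31, 32}

{2, 4, 6, 8, 11, 12, 20, 21, 22, 24, 27, 31, 32}


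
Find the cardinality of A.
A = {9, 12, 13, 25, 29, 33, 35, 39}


Set A = {9, 12, 13, 25, 29, 33, 35, 39}
Listing elements: 9, 12, 13, 25, 29, 33, 35, 39
Counting: 8 elements
|A| = 8

8


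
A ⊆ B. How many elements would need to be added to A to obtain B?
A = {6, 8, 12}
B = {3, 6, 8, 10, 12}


Set A = {6, 8, 12}, |A| = 3
Set B = {3, 6, 8, 10, 12}, |B| = 5
Since A ⊆ B: B \ A = {3, 10}
|B| - |A| = 5 - 3 = 2

2


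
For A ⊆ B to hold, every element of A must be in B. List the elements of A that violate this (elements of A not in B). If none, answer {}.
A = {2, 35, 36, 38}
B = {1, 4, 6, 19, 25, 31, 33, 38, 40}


Set A = {2, 35, 36, 38}
Set B = {1, 4, 6, 19, 25, 31, 33, 38, 40}
Check each element of A against B:
2 ∉ B (include), 35 ∉ B (include), 36 ∉ B (include), 38 ∈ B
Elements of A not in B: {2, 35, 36}

{2, 35, 36}


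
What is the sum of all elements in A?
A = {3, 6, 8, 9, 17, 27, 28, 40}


Set A = {3, 6, 8, 9, 17, 27, 28, 40}
Sum = 3 + 6 + 8 + 9 + 17 + 27 + 28 + 40 = 138

138


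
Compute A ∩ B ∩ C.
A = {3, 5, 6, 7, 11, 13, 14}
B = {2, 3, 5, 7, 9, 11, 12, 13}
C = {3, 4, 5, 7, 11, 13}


Set A = {3, 5, 6, 7, 11, 13, 14}
Set B = {2, 3, 5, 7, 9, 11, 12, 13}
Set C = {3, 4, 5, 7, 11, 13}
First, A ∩ B = {3, 5, 7, 11, 13}
Then, (A ∩ B) ∩ C = {3, 5, 7, 11, 13}

{3, 5, 7, 11, 13}


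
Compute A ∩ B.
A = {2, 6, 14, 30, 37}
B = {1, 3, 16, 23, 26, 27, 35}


Set A = {2, 6, 14, 30, 37}
Set B = {1, 3, 16, 23, 26, 27, 35}
A ∩ B includes only elements in both sets.
Check each element of A against B:
2 ✗, 6 ✗, 14 ✗, 30 ✗, 37 ✗
A ∩ B = {}

{}


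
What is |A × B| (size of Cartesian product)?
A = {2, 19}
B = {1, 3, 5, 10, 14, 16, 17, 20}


Set A = {2, 19} has 2 elements.
Set B = {1, 3, 5, 10, 14, 16, 17, 20} has 8 elements.
|A × B| = |A| × |B| = 2 × 8 = 16

16


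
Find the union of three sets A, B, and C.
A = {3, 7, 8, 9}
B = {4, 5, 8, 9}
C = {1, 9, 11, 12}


Set A = {3, 7, 8, 9}
Set B = {4, 5, 8, 9}
Set C = {1, 9, 11, 12}
First, A ∪ B = {3, 4, 5, 7, 8, 9}
Then, (A ∪ B) ∪ C = {1, 3, 4, 5, 7, 8, 9, 11, 12}

{1, 3, 4, 5, 7, 8, 9, 11, 12}


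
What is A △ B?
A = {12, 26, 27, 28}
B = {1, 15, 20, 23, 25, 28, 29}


Set A = {12, 26, 27, 28}
Set B = {1, 15, 20, 23, 25, 28, 29}
A △ B = (A \ B) ∪ (B \ A)
Elements in A but not B: {12, 26, 27}
Elements in B but not A: {1, 15, 20, 23, 25, 29}
A △ B = {1, 12, 15, 20, 23, 25, 26, 27, 29}

{1, 12, 15, 20, 23, 25, 26, 27, 29}


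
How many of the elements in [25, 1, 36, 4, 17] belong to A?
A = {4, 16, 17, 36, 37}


Set A = {4, 16, 17, 36, 37}
Candidates: [25, 1, 36, 4, 17]
Check each candidate:
25 ∉ A, 1 ∉ A, 36 ∈ A, 4 ∈ A, 17 ∈ A
Count of candidates in A: 3

3


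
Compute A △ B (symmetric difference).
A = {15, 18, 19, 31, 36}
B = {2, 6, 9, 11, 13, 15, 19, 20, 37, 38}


Set A = {15, 18, 19, 31, 36}
Set B = {2, 6, 9, 11, 13, 15, 19, 20, 37, 38}
A △ B = (A \ B) ∪ (B \ A)
Elements in A but not B: {18, 31, 36}
Elements in B but not A: {2, 6, 9, 11, 13, 20, 37, 38}
A △ B = {2, 6, 9, 11, 13, 18, 20, 31, 36, 37, 38}

{2, 6, 9, 11, 13, 18, 20, 31, 36, 37, 38}


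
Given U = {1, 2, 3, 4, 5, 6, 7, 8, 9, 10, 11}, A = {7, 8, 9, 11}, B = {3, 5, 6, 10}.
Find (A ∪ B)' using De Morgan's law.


U = {1, 2, 3, 4, 5, 6, 7, 8, 9, 10, 11}
A = {7, 8, 9, 11}, B = {3, 5, 6, 10}
A ∪ B = {3, 5, 6, 7, 8, 9, 10, 11}
(A ∪ B)' = U \ (A ∪ B) = {1, 2, 4}
Verification via A' ∩ B': A' = {1, 2, 3, 4, 5, 6, 10}, B' = {1, 2, 4, 7, 8, 9, 11}
A' ∩ B' = {1, 2, 4} ✓

{1, 2, 4}


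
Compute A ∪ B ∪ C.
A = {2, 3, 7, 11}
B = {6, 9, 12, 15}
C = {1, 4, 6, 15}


Set A = {2, 3, 7, 11}
Set B = {6, 9, 12, 15}
Set C = {1, 4, 6, 15}
First, A ∪ B = {2, 3, 6, 7, 9, 11, 12, 15}
Then, (A ∪ B) ∪ C = {1, 2, 3, 4, 6, 7, 9, 11, 12, 15}

{1, 2, 3, 4, 6, 7, 9, 11, 12, 15}


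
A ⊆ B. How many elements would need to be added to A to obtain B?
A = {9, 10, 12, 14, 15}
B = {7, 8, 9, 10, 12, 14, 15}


Set A = {9, 10, 12, 14, 15}, |A| = 5
Set B = {7, 8, 9, 10, 12, 14, 15}, |B| = 7
Since A ⊆ B: B \ A = {7, 8}
|B| - |A| = 7 - 5 = 2

2


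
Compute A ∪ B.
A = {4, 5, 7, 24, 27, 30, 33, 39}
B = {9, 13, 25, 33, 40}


Set A = {4, 5, 7, 24, 27, 30, 33, 39}
Set B = {9, 13, 25, 33, 40}
A ∪ B includes all elements in either set.
Elements from A: {4, 5, 7, 24, 27, 30, 33, 39}
Elements from B not already included: {9, 13, 25, 40}
A ∪ B = {4, 5, 7, 9, 13, 24, 25, 27, 30, 33, 39, 40}

{4, 5, 7, 9, 13, 24, 25, 27, 30, 33, 39, 40}


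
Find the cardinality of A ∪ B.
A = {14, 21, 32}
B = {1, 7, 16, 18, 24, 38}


Set A = {14, 21, 32}, |A| = 3
Set B = {1, 7, 16, 18, 24, 38}, |B| = 6
A ∩ B = {}, |A ∩ B| = 0
|A ∪ B| = |A| + |B| - |A ∩ B| = 3 + 6 - 0 = 9

9


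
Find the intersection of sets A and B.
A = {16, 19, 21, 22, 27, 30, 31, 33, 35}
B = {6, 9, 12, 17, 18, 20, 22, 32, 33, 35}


Set A = {16, 19, 21, 22, 27, 30, 31, 33, 35}
Set B = {6, 9, 12, 17, 18, 20, 22, 32, 33, 35}
A ∩ B includes only elements in both sets.
Check each element of A against B:
16 ✗, 19 ✗, 21 ✗, 22 ✓, 27 ✗, 30 ✗, 31 ✗, 33 ✓, 35 ✓
A ∩ B = {22, 33, 35}

{22, 33, 35}


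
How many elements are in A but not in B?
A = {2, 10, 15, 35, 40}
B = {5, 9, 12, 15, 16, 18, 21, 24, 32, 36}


Set A = {2, 10, 15, 35, 40}
Set B = {5, 9, 12, 15, 16, 18, 21, 24, 32, 36}
A \ B = {2, 10, 35, 40}
|A \ B| = 4

4


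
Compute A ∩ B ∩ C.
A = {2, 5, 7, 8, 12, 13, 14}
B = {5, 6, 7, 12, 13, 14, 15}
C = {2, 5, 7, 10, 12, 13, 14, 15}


Set A = {2, 5, 7, 8, 12, 13, 14}
Set B = {5, 6, 7, 12, 13, 14, 15}
Set C = {2, 5, 7, 10, 12, 13, 14, 15}
First, A ∩ B = {5, 7, 12, 13, 14}
Then, (A ∩ B) ∩ C = {5, 7, 12, 13, 14}

{5, 7, 12, 13, 14}


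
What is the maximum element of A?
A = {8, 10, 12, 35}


Set A = {8, 10, 12, 35}
Elements in ascending order: 8, 10, 12, 35
The largest element is 35.

35


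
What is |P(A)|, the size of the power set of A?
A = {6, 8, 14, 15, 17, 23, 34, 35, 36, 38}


Set A = {6, 8, 14, 15, 17, 23, 34, 35, 36, 38}
|A| = 10
The power set P(A) contains all subsets of A.
|P(A)| = 2^|A| = 2^10 = 1024

1024


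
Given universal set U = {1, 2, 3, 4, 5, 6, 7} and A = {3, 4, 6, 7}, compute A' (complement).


Universal set U = {1, 2, 3, 4, 5, 6, 7}
Set A = {3, 4, 6, 7}
A' = U \ A = elements in U but not in A
Checking each element of U:
1 (not in A, include), 2 (not in A, include), 3 (in A, exclude), 4 (in A, exclude), 5 (not in A, include), 6 (in A, exclude), 7 (in A, exclude)
A' = {1, 2, 5}

{1, 2, 5}


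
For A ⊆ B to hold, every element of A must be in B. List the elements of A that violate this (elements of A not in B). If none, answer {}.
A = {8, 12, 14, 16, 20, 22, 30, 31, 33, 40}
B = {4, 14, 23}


Set A = {8, 12, 14, 16, 20, 22, 30, 31, 33, 40}
Set B = {4, 14, 23}
Check each element of A against B:
8 ∉ B (include), 12 ∉ B (include), 14 ∈ B, 16 ∉ B (include), 20 ∉ B (include), 22 ∉ B (include), 30 ∉ B (include), 31 ∉ B (include), 33 ∉ B (include), 40 ∉ B (include)
Elements of A not in B: {8, 12, 16, 20, 22, 30, 31, 33, 40}

{8, 12, 16, 20, 22, 30, 31, 33, 40}


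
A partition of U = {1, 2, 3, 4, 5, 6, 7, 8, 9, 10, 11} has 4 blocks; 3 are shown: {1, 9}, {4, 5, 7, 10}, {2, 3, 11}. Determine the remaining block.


U = {1, 2, 3, 4, 5, 6, 7, 8, 9, 10, 11}
Shown blocks: {1, 9}, {4, 5, 7, 10}, {2, 3, 11}
A partition's blocks are pairwise disjoint and cover U, so the missing block = U \ (union of shown blocks).
Union of shown blocks: {1, 2, 3, 4, 5, 7, 9, 10, 11}
Missing block = U \ (union) = {6, 8}

{6, 8}


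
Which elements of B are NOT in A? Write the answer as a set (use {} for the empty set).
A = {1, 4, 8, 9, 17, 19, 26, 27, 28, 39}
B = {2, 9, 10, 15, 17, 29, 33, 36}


Set A = {1, 4, 8, 9, 17, 19, 26, 27, 28, 39}
Set B = {2, 9, 10, 15, 17, 29, 33, 36}
Check each element of B against A:
2 ∉ A (include), 9 ∈ A, 10 ∉ A (include), 15 ∉ A (include), 17 ∈ A, 29 ∉ A (include), 33 ∉ A (include), 36 ∉ A (include)
Elements of B not in A: {2, 10, 15, 29, 33, 36}

{2, 10, 15, 29, 33, 36}


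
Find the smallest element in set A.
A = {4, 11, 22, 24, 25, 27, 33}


Set A = {4, 11, 22, 24, 25, 27, 33}
Elements in ascending order: 4, 11, 22, 24, 25, 27, 33
The smallest element is 4.

4


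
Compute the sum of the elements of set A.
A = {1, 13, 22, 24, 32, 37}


Set A = {1, 13, 22, 24, 32, 37}
Sum = 1 + 13 + 22 + 24 + 32 + 37 = 129

129


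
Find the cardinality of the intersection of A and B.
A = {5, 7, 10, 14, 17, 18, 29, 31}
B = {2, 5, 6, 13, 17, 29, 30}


Set A = {5, 7, 10, 14, 17, 18, 29, 31}
Set B = {2, 5, 6, 13, 17, 29, 30}
A ∩ B = {5, 17, 29}
|A ∩ B| = 3

3


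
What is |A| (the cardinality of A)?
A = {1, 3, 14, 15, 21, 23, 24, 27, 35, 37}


Set A = {1, 3, 14, 15, 21, 23, 24, 27, 35, 37}
Listing elements: 1, 3, 14, 15, 21, 23, 24, 27, 35, 37
Counting: 10 elements
|A| = 10

10


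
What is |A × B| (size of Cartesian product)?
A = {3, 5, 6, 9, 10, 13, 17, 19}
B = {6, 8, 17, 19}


Set A = {3, 5, 6, 9, 10, 13, 17, 19} has 8 elements.
Set B = {6, 8, 17, 19} has 4 elements.
|A × B| = |A| × |B| = 8 × 4 = 32

32


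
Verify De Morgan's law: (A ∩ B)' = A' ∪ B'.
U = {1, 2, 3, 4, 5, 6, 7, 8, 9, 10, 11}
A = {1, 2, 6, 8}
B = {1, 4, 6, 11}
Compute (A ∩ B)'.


U = {1, 2, 3, 4, 5, 6, 7, 8, 9, 10, 11}
A = {1, 2, 6, 8}, B = {1, 4, 6, 11}
A ∩ B = {1, 6}
(A ∩ B)' = U \ (A ∩ B) = {2, 3, 4, 5, 7, 8, 9, 10, 11}
Verification via A' ∪ B': A' = {3, 4, 5, 7, 9, 10, 11}, B' = {2, 3, 5, 7, 8, 9, 10}
A' ∪ B' = {2, 3, 4, 5, 7, 8, 9, 10, 11} ✓

{2, 3, 4, 5, 7, 8, 9, 10, 11}


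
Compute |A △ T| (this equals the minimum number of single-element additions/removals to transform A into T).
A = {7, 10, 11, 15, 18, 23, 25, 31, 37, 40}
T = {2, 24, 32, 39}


Set A = {7, 10, 11, 15, 18, 23, 25, 31, 37, 40}
Set T = {2, 24, 32, 39}
Elements to remove from A (in A, not in T): {7, 10, 11, 15, 18, 23, 25, 31, 37, 40} → 10 removals
Elements to add to A (in T, not in A): {2, 24, 32, 39} → 4 additions
Total edits = 10 + 4 = 14

14


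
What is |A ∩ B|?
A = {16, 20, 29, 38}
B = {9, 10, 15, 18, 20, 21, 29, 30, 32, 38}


Set A = {16, 20, 29, 38}
Set B = {9, 10, 15, 18, 20, 21, 29, 30, 32, 38}
A ∩ B = {20, 29, 38}
|A ∩ B| = 3

3


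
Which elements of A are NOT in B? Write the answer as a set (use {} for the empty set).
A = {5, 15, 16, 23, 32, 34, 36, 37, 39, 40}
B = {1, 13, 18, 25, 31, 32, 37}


Set A = {5, 15, 16, 23, 32, 34, 36, 37, 39, 40}
Set B = {1, 13, 18, 25, 31, 32, 37}
Check each element of A against B:
5 ∉ B (include), 15 ∉ B (include), 16 ∉ B (include), 23 ∉ B (include), 32 ∈ B, 34 ∉ B (include), 36 ∉ B (include), 37 ∈ B, 39 ∉ B (include), 40 ∉ B (include)
Elements of A not in B: {5, 15, 16, 23, 34, 36, 39, 40}

{5, 15, 16, 23, 34, 36, 39, 40}


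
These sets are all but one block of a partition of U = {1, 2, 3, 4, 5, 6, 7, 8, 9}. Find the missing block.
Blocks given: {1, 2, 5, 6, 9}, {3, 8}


U = {1, 2, 3, 4, 5, 6, 7, 8, 9}
Shown blocks: {1, 2, 5, 6, 9}, {3, 8}
A partition's blocks are pairwise disjoint and cover U, so the missing block = U \ (union of shown blocks).
Union of shown blocks: {1, 2, 3, 5, 6, 8, 9}
Missing block = U \ (union) = {4, 7}

{4, 7}


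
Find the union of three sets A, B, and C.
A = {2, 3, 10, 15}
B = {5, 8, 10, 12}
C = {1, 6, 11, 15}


Set A = {2, 3, 10, 15}
Set B = {5, 8, 10, 12}
Set C = {1, 6, 11, 15}
First, A ∪ B = {2, 3, 5, 8, 10, 12, 15}
Then, (A ∪ B) ∪ C = {1, 2, 3, 5, 6, 8, 10, 11, 12, 15}

{1, 2, 3, 5, 6, 8, 10, 11, 12, 15}


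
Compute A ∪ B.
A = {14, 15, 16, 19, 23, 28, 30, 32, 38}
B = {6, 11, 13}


Set A = {14, 15, 16, 19, 23, 28, 30, 32, 38}
Set B = {6, 11, 13}
A ∪ B includes all elements in either set.
Elements from A: {14, 15, 16, 19, 23, 28, 30, 32, 38}
Elements from B not already included: {6, 11, 13}
A ∪ B = {6, 11, 13, 14, 15, 16, 19, 23, 28, 30, 32, 38}

{6, 11, 13, 14, 15, 16, 19, 23, 28, 30, 32, 38}


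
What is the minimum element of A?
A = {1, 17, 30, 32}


Set A = {1, 17, 30, 32}
Elements in ascending order: 1, 17, 30, 32
The smallest element is 1.

1


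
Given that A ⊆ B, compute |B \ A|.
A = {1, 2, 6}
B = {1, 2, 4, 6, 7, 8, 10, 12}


Set A = {1, 2, 6}, |A| = 3
Set B = {1, 2, 4, 6, 7, 8, 10, 12}, |B| = 8
Since A ⊆ B: B \ A = {4, 7, 8, 10, 12}
|B| - |A| = 8 - 3 = 5

5


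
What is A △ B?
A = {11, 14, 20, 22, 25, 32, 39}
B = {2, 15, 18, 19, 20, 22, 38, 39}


Set A = {11, 14, 20, 22, 25, 32, 39}
Set B = {2, 15, 18, 19, 20, 22, 38, 39}
A △ B = (A \ B) ∪ (B \ A)
Elements in A but not B: {11, 14, 25, 32}
Elements in B but not A: {2, 15, 18, 19, 38}
A △ B = {2, 11, 14, 15, 18, 19, 25, 32, 38}

{2, 11, 14, 15, 18, 19, 25, 32, 38}


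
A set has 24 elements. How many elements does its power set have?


The set has 24 elements.
The power set contains all possible subsets.
|P(A)| = 2^|A| = 2^24 = 16777216

16777216


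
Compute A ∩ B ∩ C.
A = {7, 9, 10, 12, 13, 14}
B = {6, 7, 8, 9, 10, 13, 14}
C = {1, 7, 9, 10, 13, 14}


Set A = {7, 9, 10, 12, 13, 14}
Set B = {6, 7, 8, 9, 10, 13, 14}
Set C = {1, 7, 9, 10, 13, 14}
First, A ∩ B = {7, 9, 10, 13, 14}
Then, (A ∩ B) ∩ C = {7, 9, 10, 13, 14}

{7, 9, 10, 13, 14}


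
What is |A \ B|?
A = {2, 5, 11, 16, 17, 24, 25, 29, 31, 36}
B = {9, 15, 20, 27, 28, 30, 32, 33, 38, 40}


Set A = {2, 5, 11, 16, 17, 24, 25, 29, 31, 36}
Set B = {9, 15, 20, 27, 28, 30, 32, 33, 38, 40}
A \ B = {2, 5, 11, 16, 17, 24, 25, 29, 31, 36}
|A \ B| = 10

10


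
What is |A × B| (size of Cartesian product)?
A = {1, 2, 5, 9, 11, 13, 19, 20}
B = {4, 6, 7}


Set A = {1, 2, 5, 9, 11, 13, 19, 20} has 8 elements.
Set B = {4, 6, 7} has 3 elements.
|A × B| = |A| × |B| = 8 × 3 = 24

24


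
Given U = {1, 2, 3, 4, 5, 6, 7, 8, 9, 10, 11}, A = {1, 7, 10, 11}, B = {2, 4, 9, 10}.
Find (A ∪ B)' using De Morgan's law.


U = {1, 2, 3, 4, 5, 6, 7, 8, 9, 10, 11}
A = {1, 7, 10, 11}, B = {2, 4, 9, 10}
A ∪ B = {1, 2, 4, 7, 9, 10, 11}
(A ∪ B)' = U \ (A ∪ B) = {3, 5, 6, 8}
Verification via A' ∩ B': A' = {2, 3, 4, 5, 6, 8, 9}, B' = {1, 3, 5, 6, 7, 8, 11}
A' ∩ B' = {3, 5, 6, 8} ✓

{3, 5, 6, 8}


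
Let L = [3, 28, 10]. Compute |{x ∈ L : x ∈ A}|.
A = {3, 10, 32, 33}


Set A = {3, 10, 32, 33}
Candidates: [3, 28, 10]
Check each candidate:
3 ∈ A, 28 ∉ A, 10 ∈ A
Count of candidates in A: 2

2


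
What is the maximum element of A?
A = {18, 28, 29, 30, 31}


Set A = {18, 28, 29, 30, 31}
Elements in ascending order: 18, 28, 29, 30, 31
The largest element is 31.

31


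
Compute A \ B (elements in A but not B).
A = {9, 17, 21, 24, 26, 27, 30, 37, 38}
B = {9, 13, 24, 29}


Set A = {9, 17, 21, 24, 26, 27, 30, 37, 38}
Set B = {9, 13, 24, 29}
A \ B includes elements in A that are not in B.
Check each element of A:
9 (in B, remove), 17 (not in B, keep), 21 (not in B, keep), 24 (in B, remove), 26 (not in B, keep), 27 (not in B, keep), 30 (not in B, keep), 37 (not in B, keep), 38 (not in B, keep)
A \ B = {17, 21, 26, 27, 30, 37, 38}

{17, 21, 26, 27, 30, 37, 38}


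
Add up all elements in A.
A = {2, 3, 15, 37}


Set A = {2, 3, 15, 37}
Sum = 2 + 3 + 15 + 37 = 57

57


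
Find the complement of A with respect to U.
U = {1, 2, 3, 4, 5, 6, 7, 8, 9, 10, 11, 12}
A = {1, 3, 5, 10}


Universal set U = {1, 2, 3, 4, 5, 6, 7, 8, 9, 10, 11, 12}
Set A = {1, 3, 5, 10}
A' = U \ A = elements in U but not in A
Checking each element of U:
1 (in A, exclude), 2 (not in A, include), 3 (in A, exclude), 4 (not in A, include), 5 (in A, exclude), 6 (not in A, include), 7 (not in A, include), 8 (not in A, include), 9 (not in A, include), 10 (in A, exclude), 11 (not in A, include), 12 (not in A, include)
A' = {2, 4, 6, 7, 8, 9, 11, 12}

{2, 4, 6, 7, 8, 9, 11, 12}


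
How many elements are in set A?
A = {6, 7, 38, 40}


Set A = {6, 7, 38, 40}
Listing elements: 6, 7, 38, 40
Counting: 4 elements
|A| = 4

4


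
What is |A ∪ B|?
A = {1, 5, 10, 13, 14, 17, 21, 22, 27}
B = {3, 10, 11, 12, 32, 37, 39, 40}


Set A = {1, 5, 10, 13, 14, 17, 21, 22, 27}, |A| = 9
Set B = {3, 10, 11, 12, 32, 37, 39, 40}, |B| = 8
A ∩ B = {10}, |A ∩ B| = 1
|A ∪ B| = |A| + |B| - |A ∩ B| = 9 + 8 - 1 = 16

16


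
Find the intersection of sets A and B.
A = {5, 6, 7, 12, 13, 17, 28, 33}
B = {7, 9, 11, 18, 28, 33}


Set A = {5, 6, 7, 12, 13, 17, 28, 33}
Set B = {7, 9, 11, 18, 28, 33}
A ∩ B includes only elements in both sets.
Check each element of A against B:
5 ✗, 6 ✗, 7 ✓, 12 ✗, 13 ✗, 17 ✗, 28 ✓, 33 ✓
A ∩ B = {7, 28, 33}

{7, 28, 33}


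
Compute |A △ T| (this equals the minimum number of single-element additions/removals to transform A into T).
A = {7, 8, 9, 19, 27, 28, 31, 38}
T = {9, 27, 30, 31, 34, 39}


Set A = {7, 8, 9, 19, 27, 28, 31, 38}
Set T = {9, 27, 30, 31, 34, 39}
Elements to remove from A (in A, not in T): {7, 8, 19, 28, 38} → 5 removals
Elements to add to A (in T, not in A): {30, 34, 39} → 3 additions
Total edits = 5 + 3 = 8

8


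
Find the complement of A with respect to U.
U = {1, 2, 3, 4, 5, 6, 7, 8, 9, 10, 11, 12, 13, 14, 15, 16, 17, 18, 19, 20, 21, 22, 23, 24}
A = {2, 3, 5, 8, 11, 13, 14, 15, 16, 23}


Universal set U = {1, 2, 3, 4, 5, 6, 7, 8, 9, 10, 11, 12, 13, 14, 15, 16, 17, 18, 19, 20, 21, 22, 23, 24}
Set A = {2, 3, 5, 8, 11, 13, 14, 15, 16, 23}
A' = U \ A = elements in U but not in A
Checking each element of U:
1 (not in A, include), 2 (in A, exclude), 3 (in A, exclude), 4 (not in A, include), 5 (in A, exclude), 6 (not in A, include), 7 (not in A, include), 8 (in A, exclude), 9 (not in A, include), 10 (not in A, include), 11 (in A, exclude), 12 (not in A, include), 13 (in A, exclude), 14 (in A, exclude), 15 (in A, exclude), 16 (in A, exclude), 17 (not in A, include), 18 (not in A, include), 19 (not in A, include), 20 (not in A, include), 21 (not in A, include), 22 (not in A, include), 23 (in A, exclude), 24 (not in A, include)
A' = {1, 4, 6, 7, 9, 10, 12, 17, 18, 19, 20, 21, 22, 24}

{1, 4, 6, 7, 9, 10, 12, 17, 18, 19, 20, 21, 22, 24}


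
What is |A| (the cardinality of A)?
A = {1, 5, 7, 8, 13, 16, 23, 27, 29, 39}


Set A = {1, 5, 7, 8, 13, 16, 23, 27, 29, 39}
Listing elements: 1, 5, 7, 8, 13, 16, 23, 27, 29, 39
Counting: 10 elements
|A| = 10

10


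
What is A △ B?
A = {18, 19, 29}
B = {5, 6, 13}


Set A = {18, 19, 29}
Set B = {5, 6, 13}
A △ B = (A \ B) ∪ (B \ A)
Elements in A but not B: {18, 19, 29}
Elements in B but not A: {5, 6, 13}
A △ B = {5, 6, 13, 18, 19, 29}

{5, 6, 13, 18, 19, 29}


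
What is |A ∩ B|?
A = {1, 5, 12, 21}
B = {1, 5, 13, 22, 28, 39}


Set A = {1, 5, 12, 21}
Set B = {1, 5, 13, 22, 28, 39}
A ∩ B = {1, 5}
|A ∩ B| = 2

2


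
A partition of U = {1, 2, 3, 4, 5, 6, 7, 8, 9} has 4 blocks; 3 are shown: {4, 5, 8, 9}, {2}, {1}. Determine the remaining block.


U = {1, 2, 3, 4, 5, 6, 7, 8, 9}
Shown blocks: {4, 5, 8, 9}, {2}, {1}
A partition's blocks are pairwise disjoint and cover U, so the missing block = U \ (union of shown blocks).
Union of shown blocks: {1, 2, 4, 5, 8, 9}
Missing block = U \ (union) = {3, 6, 7}

{3, 6, 7}


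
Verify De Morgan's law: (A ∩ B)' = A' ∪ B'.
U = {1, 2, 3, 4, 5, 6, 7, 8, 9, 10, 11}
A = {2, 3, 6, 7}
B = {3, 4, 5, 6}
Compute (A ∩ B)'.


U = {1, 2, 3, 4, 5, 6, 7, 8, 9, 10, 11}
A = {2, 3, 6, 7}, B = {3, 4, 5, 6}
A ∩ B = {3, 6}
(A ∩ B)' = U \ (A ∩ B) = {1, 2, 4, 5, 7, 8, 9, 10, 11}
Verification via A' ∪ B': A' = {1, 4, 5, 8, 9, 10, 11}, B' = {1, 2, 7, 8, 9, 10, 11}
A' ∪ B' = {1, 2, 4, 5, 7, 8, 9, 10, 11} ✓

{1, 2, 4, 5, 7, 8, 9, 10, 11}


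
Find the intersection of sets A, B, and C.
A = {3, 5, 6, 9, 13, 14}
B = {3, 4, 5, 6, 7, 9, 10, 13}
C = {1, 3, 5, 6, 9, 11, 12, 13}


Set A = {3, 5, 6, 9, 13, 14}
Set B = {3, 4, 5, 6, 7, 9, 10, 13}
Set C = {1, 3, 5, 6, 9, 11, 12, 13}
First, A ∩ B = {3, 5, 6, 9, 13}
Then, (A ∩ B) ∩ C = {3, 5, 6, 9, 13}

{3, 5, 6, 9, 13}


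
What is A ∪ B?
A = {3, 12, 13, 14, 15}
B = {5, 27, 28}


Set A = {3, 12, 13, 14, 15}
Set B = {5, 27, 28}
A ∪ B includes all elements in either set.
Elements from A: {3, 12, 13, 14, 15}
Elements from B not already included: {5, 27, 28}
A ∪ B = {3, 5, 12, 13, 14, 15, 27, 28}

{3, 5, 12, 13, 14, 15, 27, 28}


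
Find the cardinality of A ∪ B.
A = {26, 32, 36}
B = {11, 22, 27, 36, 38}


Set A = {26, 32, 36}, |A| = 3
Set B = {11, 22, 27, 36, 38}, |B| = 5
A ∩ B = {36}, |A ∩ B| = 1
|A ∪ B| = |A| + |B| - |A ∩ B| = 3 + 5 - 1 = 7

7


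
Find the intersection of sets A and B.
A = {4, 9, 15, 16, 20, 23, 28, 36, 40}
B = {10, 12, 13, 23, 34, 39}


Set A = {4, 9, 15, 16, 20, 23, 28, 36, 40}
Set B = {10, 12, 13, 23, 34, 39}
A ∩ B includes only elements in both sets.
Check each element of A against B:
4 ✗, 9 ✗, 15 ✗, 16 ✗, 20 ✗, 23 ✓, 28 ✗, 36 ✗, 40 ✗
A ∩ B = {23}

{23}


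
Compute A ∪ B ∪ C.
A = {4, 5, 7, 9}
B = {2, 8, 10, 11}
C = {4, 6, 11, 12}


Set A = {4, 5, 7, 9}
Set B = {2, 8, 10, 11}
Set C = {4, 6, 11, 12}
First, A ∪ B = {2, 4, 5, 7, 8, 9, 10, 11}
Then, (A ∪ B) ∪ C = {2, 4, 5, 6, 7, 8, 9, 10, 11, 12}

{2, 4, 5, 6, 7, 8, 9, 10, 11, 12}


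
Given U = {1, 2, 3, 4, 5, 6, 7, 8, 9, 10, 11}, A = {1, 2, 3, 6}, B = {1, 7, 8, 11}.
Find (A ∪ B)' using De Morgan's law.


U = {1, 2, 3, 4, 5, 6, 7, 8, 9, 10, 11}
A = {1, 2, 3, 6}, B = {1, 7, 8, 11}
A ∪ B = {1, 2, 3, 6, 7, 8, 11}
(A ∪ B)' = U \ (A ∪ B) = {4, 5, 9, 10}
Verification via A' ∩ B': A' = {4, 5, 7, 8, 9, 10, 11}, B' = {2, 3, 4, 5, 6, 9, 10}
A' ∩ B' = {4, 5, 9, 10} ✓

{4, 5, 9, 10}


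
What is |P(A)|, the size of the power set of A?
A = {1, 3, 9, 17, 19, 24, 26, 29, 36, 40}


Set A = {1, 3, 9, 17, 19, 24, 26, 29, 36, 40}
|A| = 10
The power set P(A) contains all subsets of A.
|P(A)| = 2^|A| = 2^10 = 1024

1024


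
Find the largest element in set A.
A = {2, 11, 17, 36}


Set A = {2, 11, 17, 36}
Elements in ascending order: 2, 11, 17, 36
The largest element is 36.

36


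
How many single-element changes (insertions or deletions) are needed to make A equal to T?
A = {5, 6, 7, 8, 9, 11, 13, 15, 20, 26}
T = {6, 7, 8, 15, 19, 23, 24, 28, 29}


Set A = {5, 6, 7, 8, 9, 11, 13, 15, 20, 26}
Set T = {6, 7, 8, 15, 19, 23, 24, 28, 29}
Elements to remove from A (in A, not in T): {5, 9, 11, 13, 20, 26} → 6 removals
Elements to add to A (in T, not in A): {19, 23, 24, 28, 29} → 5 additions
Total edits = 6 + 5 = 11

11


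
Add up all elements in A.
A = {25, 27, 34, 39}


Set A = {25, 27, 34, 39}
Sum = 25 + 27 + 34 + 39 = 125

125


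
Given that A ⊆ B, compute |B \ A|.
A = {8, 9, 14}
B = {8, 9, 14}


Set A = {8, 9, 14}, |A| = 3
Set B = {8, 9, 14}, |B| = 3
Since A ⊆ B: B \ A = {}
|B| - |A| = 3 - 3 = 0

0


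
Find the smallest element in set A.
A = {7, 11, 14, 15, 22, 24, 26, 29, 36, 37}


Set A = {7, 11, 14, 15, 22, 24, 26, 29, 36, 37}
Elements in ascending order: 7, 11, 14, 15, 22, 24, 26, 29, 36, 37
The smallest element is 7.

7


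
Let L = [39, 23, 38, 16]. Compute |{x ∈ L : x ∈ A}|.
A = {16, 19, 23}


Set A = {16, 19, 23}
Candidates: [39, 23, 38, 16]
Check each candidate:
39 ∉ A, 23 ∈ A, 38 ∉ A, 16 ∈ A
Count of candidates in A: 2

2


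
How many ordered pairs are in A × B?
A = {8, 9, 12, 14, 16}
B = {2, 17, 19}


Set A = {8, 9, 12, 14, 16} has 5 elements.
Set B = {2, 17, 19} has 3 elements.
|A × B| = |A| × |B| = 5 × 3 = 15

15


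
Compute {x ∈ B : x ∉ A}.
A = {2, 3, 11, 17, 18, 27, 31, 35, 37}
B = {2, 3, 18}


Set A = {2, 3, 11, 17, 18, 27, 31, 35, 37}
Set B = {2, 3, 18}
Check each element of B against A:
2 ∈ A, 3 ∈ A, 18 ∈ A
Elements of B not in A: {}

{}


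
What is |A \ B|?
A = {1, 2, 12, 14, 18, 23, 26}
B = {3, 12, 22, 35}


Set A = {1, 2, 12, 14, 18, 23, 26}
Set B = {3, 12, 22, 35}
A \ B = {1, 2, 14, 18, 23, 26}
|A \ B| = 6

6


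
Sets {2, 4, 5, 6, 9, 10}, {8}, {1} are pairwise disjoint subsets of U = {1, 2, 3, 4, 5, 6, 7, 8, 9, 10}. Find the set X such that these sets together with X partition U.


U = {1, 2, 3, 4, 5, 6, 7, 8, 9, 10}
Shown blocks: {2, 4, 5, 6, 9, 10}, {8}, {1}
A partition's blocks are pairwise disjoint and cover U, so the missing block = U \ (union of shown blocks).
Union of shown blocks: {1, 2, 4, 5, 6, 8, 9, 10}
Missing block = U \ (union) = {3, 7}

{3, 7}


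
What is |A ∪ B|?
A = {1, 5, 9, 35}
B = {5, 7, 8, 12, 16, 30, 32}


Set A = {1, 5, 9, 35}, |A| = 4
Set B = {5, 7, 8, 12, 16, 30, 32}, |B| = 7
A ∩ B = {5}, |A ∩ B| = 1
|A ∪ B| = |A| + |B| - |A ∩ B| = 4 + 7 - 1 = 10

10


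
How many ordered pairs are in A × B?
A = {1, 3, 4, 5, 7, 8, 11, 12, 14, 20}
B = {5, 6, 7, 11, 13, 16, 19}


Set A = {1, 3, 4, 5, 7, 8, 11, 12, 14, 20} has 10 elements.
Set B = {5, 6, 7, 11, 13, 16, 19} has 7 elements.
|A × B| = |A| × |B| = 10 × 7 = 70

70


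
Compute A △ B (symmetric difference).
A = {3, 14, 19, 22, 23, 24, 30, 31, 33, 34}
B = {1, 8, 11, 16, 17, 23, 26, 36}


Set A = {3, 14, 19, 22, 23, 24, 30, 31, 33, 34}
Set B = {1, 8, 11, 16, 17, 23, 26, 36}
A △ B = (A \ B) ∪ (B \ A)
Elements in A but not B: {3, 14, 19, 22, 24, 30, 31, 33, 34}
Elements in B but not A: {1, 8, 11, 16, 17, 26, 36}
A △ B = {1, 3, 8, 11, 14, 16, 17, 19, 22, 24, 26, 30, 31, 33, 34, 36}

{1, 3, 8, 11, 14, 16, 17, 19, 22, 24, 26, 30, 31, 33, 34, 36}


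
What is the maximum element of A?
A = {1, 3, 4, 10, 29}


Set A = {1, 3, 4, 10, 29}
Elements in ascending order: 1, 3, 4, 10, 29
The largest element is 29.

29


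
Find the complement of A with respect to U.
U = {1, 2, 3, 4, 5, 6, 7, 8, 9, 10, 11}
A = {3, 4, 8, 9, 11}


Universal set U = {1, 2, 3, 4, 5, 6, 7, 8, 9, 10, 11}
Set A = {3, 4, 8, 9, 11}
A' = U \ A = elements in U but not in A
Checking each element of U:
1 (not in A, include), 2 (not in A, include), 3 (in A, exclude), 4 (in A, exclude), 5 (not in A, include), 6 (not in A, include), 7 (not in A, include), 8 (in A, exclude), 9 (in A, exclude), 10 (not in A, include), 11 (in A, exclude)
A' = {1, 2, 5, 6, 7, 10}

{1, 2, 5, 6, 7, 10}


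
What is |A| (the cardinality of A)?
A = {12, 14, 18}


Set A = {12, 14, 18}
Listing elements: 12, 14, 18
Counting: 3 elements
|A| = 3

3


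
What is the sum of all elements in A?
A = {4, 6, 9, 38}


Set A = {4, 6, 9, 38}
Sum = 4 + 6 + 9 + 38 = 57

57


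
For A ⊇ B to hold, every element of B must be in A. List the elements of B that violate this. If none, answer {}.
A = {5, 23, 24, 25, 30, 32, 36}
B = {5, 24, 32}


Set A = {5, 23, 24, 25, 30, 32, 36}
Set B = {5, 24, 32}
Check each element of B against A:
5 ∈ A, 24 ∈ A, 32 ∈ A
Elements of B not in A: {}

{}


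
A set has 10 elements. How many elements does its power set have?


The set has 10 elements.
The power set contains all possible subsets.
|P(A)| = 2^|A| = 2^10 = 1024

1024


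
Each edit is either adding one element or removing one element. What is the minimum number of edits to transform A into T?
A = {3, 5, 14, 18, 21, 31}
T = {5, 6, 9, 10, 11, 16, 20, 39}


Set A = {3, 5, 14, 18, 21, 31}
Set T = {5, 6, 9, 10, 11, 16, 20, 39}
Elements to remove from A (in A, not in T): {3, 14, 18, 21, 31} → 5 removals
Elements to add to A (in T, not in A): {6, 9, 10, 11, 16, 20, 39} → 7 additions
Total edits = 5 + 7 = 12

12


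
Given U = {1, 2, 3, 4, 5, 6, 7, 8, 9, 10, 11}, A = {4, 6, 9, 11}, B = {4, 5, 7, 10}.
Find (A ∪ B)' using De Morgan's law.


U = {1, 2, 3, 4, 5, 6, 7, 8, 9, 10, 11}
A = {4, 6, 9, 11}, B = {4, 5, 7, 10}
A ∪ B = {4, 5, 6, 7, 9, 10, 11}
(A ∪ B)' = U \ (A ∪ B) = {1, 2, 3, 8}
Verification via A' ∩ B': A' = {1, 2, 3, 5, 7, 8, 10}, B' = {1, 2, 3, 6, 8, 9, 11}
A' ∩ B' = {1, 2, 3, 8} ✓

{1, 2, 3, 8}


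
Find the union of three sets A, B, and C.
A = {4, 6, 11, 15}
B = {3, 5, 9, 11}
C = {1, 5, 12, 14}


Set A = {4, 6, 11, 15}
Set B = {3, 5, 9, 11}
Set C = {1, 5, 12, 14}
First, A ∪ B = {3, 4, 5, 6, 9, 11, 15}
Then, (A ∪ B) ∪ C = {1, 3, 4, 5, 6, 9, 11, 12, 14, 15}

{1, 3, 4, 5, 6, 9, 11, 12, 14, 15}


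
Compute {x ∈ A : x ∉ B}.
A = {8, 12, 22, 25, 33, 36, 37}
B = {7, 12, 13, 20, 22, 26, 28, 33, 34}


Set A = {8, 12, 22, 25, 33, 36, 37}
Set B = {7, 12, 13, 20, 22, 26, 28, 33, 34}
Check each element of A against B:
8 ∉ B (include), 12 ∈ B, 22 ∈ B, 25 ∉ B (include), 33 ∈ B, 36 ∉ B (include), 37 ∉ B (include)
Elements of A not in B: {8, 25, 36, 37}

{8, 25, 36, 37}


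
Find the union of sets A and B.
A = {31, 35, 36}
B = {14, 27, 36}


Set A = {31, 35, 36}
Set B = {14, 27, 36}
A ∪ B includes all elements in either set.
Elements from A: {31, 35, 36}
Elements from B not already included: {14, 27}
A ∪ B = {14, 27, 31, 35, 36}

{14, 27, 31, 35, 36}


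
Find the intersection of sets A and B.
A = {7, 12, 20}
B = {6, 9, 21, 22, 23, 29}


Set A = {7, 12, 20}
Set B = {6, 9, 21, 22, 23, 29}
A ∩ B includes only elements in both sets.
Check each element of A against B:
7 ✗, 12 ✗, 20 ✗
A ∩ B = {}

{}


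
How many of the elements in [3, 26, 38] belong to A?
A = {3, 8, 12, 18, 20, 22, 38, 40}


Set A = {3, 8, 12, 18, 20, 22, 38, 40}
Candidates: [3, 26, 38]
Check each candidate:
3 ∈ A, 26 ∉ A, 38 ∈ A
Count of candidates in A: 2

2


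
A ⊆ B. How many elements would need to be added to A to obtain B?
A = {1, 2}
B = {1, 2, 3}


Set A = {1, 2}, |A| = 2
Set B = {1, 2, 3}, |B| = 3
Since A ⊆ B: B \ A = {3}
|B| - |A| = 3 - 2 = 1

1


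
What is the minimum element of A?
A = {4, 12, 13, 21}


Set A = {4, 12, 13, 21}
Elements in ascending order: 4, 12, 13, 21
The smallest element is 4.

4


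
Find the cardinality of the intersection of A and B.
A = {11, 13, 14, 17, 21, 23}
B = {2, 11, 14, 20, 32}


Set A = {11, 13, 14, 17, 21, 23}
Set B = {2, 11, 14, 20, 32}
A ∩ B = {11, 14}
|A ∩ B| = 2

2


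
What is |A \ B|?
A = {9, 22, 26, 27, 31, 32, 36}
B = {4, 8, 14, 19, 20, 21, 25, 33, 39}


Set A = {9, 22, 26, 27, 31, 32, 36}
Set B = {4, 8, 14, 19, 20, 21, 25, 33, 39}
A \ B = {9, 22, 26, 27, 31, 32, 36}
|A \ B| = 7

7


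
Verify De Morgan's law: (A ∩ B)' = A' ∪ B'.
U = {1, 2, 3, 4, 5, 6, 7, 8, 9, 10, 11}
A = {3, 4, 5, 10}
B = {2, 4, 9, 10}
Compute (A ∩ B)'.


U = {1, 2, 3, 4, 5, 6, 7, 8, 9, 10, 11}
A = {3, 4, 5, 10}, B = {2, 4, 9, 10}
A ∩ B = {4, 10}
(A ∩ B)' = U \ (A ∩ B) = {1, 2, 3, 5, 6, 7, 8, 9, 11}
Verification via A' ∪ B': A' = {1, 2, 6, 7, 8, 9, 11}, B' = {1, 3, 5, 6, 7, 8, 11}
A' ∪ B' = {1, 2, 3, 5, 6, 7, 8, 9, 11} ✓

{1, 2, 3, 5, 6, 7, 8, 9, 11}
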